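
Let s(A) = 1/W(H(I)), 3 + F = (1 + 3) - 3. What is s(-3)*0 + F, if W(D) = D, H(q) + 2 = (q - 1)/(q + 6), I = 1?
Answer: -2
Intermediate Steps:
F = -2 (F = -3 + ((1 + 3) - 3) = -3 + (4 - 3) = -3 + 1 = -2)
H(q) = -2 + (-1 + q)/(6 + q) (H(q) = -2 + (q - 1)/(q + 6) = -2 + (-1 + q)/(6 + q))
s(A) = -1/2 (s(A) = 1/((-13 - 1*1)/(6 + 1)) = 1/((-13 - 1)/7) = 1/((1/7)*(-14)) = 1/(-2) = -1/2)
s(-3)*0 + F = -1/2*0 - 2 = 0 - 2 = -2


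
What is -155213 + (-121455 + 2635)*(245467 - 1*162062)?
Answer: -9910337313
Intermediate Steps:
-155213 + (-121455 + 2635)*(245467 - 1*162062) = -155213 - 118820*(245467 - 162062) = -155213 - 118820*83405 = -155213 - 9910182100 = -9910337313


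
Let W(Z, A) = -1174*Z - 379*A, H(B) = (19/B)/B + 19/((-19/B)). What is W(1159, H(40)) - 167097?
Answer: -2420172001/1600 ≈ -1.5126e+6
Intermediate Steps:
H(B) = -B + 19/B² (H(B) = 19/B² + 19*(-B/19) = 19/B² - B = -B + 19/B²)
W(1159, H(40)) - 167097 = (-1174*1159 - 379*(-1*40 + 19/40²)) - 167097 = (-1360666 - 379*(-40 + 19*(1/1600))) - 167097 = (-1360666 - 379*(-40 + 19/1600)) - 167097 = (-1360666 - 379*(-63981/1600)) - 167097 = (-1360666 + 24248799/1600) - 167097 = -2152816801/1600 - 167097 = -2420172001/1600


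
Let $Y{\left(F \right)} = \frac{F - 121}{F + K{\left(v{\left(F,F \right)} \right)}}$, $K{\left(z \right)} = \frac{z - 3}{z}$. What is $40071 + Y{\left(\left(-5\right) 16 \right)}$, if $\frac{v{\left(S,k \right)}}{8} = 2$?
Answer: $\frac{50773173}{1267} \approx 40074.0$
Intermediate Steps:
$v{\left(S,k \right)} = 16$ ($v{\left(S,k \right)} = 8 \cdot 2 = 16$)
$K{\left(z \right)} = \frac{-3 + z}{z}$ ($K{\left(z \right)} = \frac{z - 3}{z} = \frac{-3 + z}{z}$)
$Y{\left(F \right)} = \frac{-121 + F}{\frac{13}{16} + F}$ ($Y{\left(F \right)} = \frac{F - 121}{F + \frac{-3 + 16}{16}} = \frac{-121 + F}{F + \frac{1}{16} \cdot 13} = \frac{-121 + F}{F + \frac{13}{16}} = \frac{-121 + F}{\frac{13}{16} + F}$)
$40071 + Y{\left(\left(-5\right) 16 \right)} = 40071 + \frac{16 \left(-121 - 80\right)}{13 + 16 \left(\left(-5\right) 16\right)} = 40071 + \frac{16 \left(-121 - 80\right)}{13 + 16 \left(-80\right)} = 40071 + 16 \frac{1}{13 - 1280} \left(-201\right) = 40071 + 16 \frac{1}{-1267} \left(-201\right) = 40071 + 16 \left(- \frac{1}{1267}\right) \left(-201\right) = 40071 + \frac{3216}{1267} = \frac{50773173}{1267}$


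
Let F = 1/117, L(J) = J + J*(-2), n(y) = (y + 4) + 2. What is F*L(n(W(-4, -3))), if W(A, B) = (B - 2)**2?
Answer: -31/117 ≈ -0.26496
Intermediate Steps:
W(A, B) = (-2 + B)**2
n(y) = 6 + y (n(y) = (4 + y) + 2 = 6 + y)
L(J) = -J (L(J) = J - 2*J = -J)
F = 1/117 ≈ 0.0085470
F*L(n(W(-4, -3))) = (-(6 + (-2 - 3)**2))/117 = (-(6 + (-5)**2))/117 = (-(6 + 25))/117 = (-1*31)/117 = (1/117)*(-31) = -31/117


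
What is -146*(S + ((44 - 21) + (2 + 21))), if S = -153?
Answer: 15622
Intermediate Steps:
-146*(S + ((44 - 21) + (2 + 21))) = -146*(-153 + ((44 - 21) + (2 + 21))) = -146*(-153 + (23 + 23)) = -146*(-153 + 46) = -146*(-107) = 15622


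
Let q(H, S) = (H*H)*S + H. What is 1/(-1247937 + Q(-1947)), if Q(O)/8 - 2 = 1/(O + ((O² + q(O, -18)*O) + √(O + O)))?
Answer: (-√3894 + 132860271885*I)/(-165799123351001077*I + 1247921*√3894) ≈ -8.0133e-7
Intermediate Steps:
q(H, S) = H + S*H² (q(H, S) = H²*S + H = S*H² + H = H + S*H²)
Q(O) = 16 + 8/(O + O² + √2*√O + O²*(1 - 18*O)) (Q(O) = 16 + 8/(O + ((O² + (O*(1 + O*(-18)))*O) + √(O + O))) = 16 + 8/(O + ((O² + (O*(1 - 18*O))*O) + √(2*O))) = 16 + 8/(O + ((O² + O²*(1 - 18*O)) + √2*√O)) = 16 + 8/(O + (O² + √2*√O + O²*(1 - 18*O))) = 16 + 8/(O + O² + √2*√O + O²*(1 - 18*O)))
1/(-1247937 + Q(-1947)) = 1/(-1247937 + 8*(-1 - 4*(-1947)² - 2*(-1947) + 36*(-1947)³ - 2*√2*√(-1947))/(-1*(-1947) - 2*(-1947)² + 18*(-1947)³ - √2*√(-1947))) = 1/(-1247937 + 8*(-1 - 4*3790809 + 3894 + 36*(-7380705123) - 2*√2*I*√1947)/(1947 - 2*3790809 + 18*(-7380705123) - √2*I*√1947)) = 1/(-1247937 + 8*(-1 - 15163236 + 3894 - 265705384428 - 2*I*√3894)/(1947 - 7581618 - 132852692214 - I*√3894)) = 1/(-1247937 + 8*(-265720543771 - 2*I*√3894)/(-132860271885 - I*√3894))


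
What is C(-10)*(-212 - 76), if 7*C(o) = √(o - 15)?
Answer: -1440*I/7 ≈ -205.71*I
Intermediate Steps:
C(o) = √(-15 + o)/7 (C(o) = √(o - 15)/7 = √(-15 + o)/7)
C(-10)*(-212 - 76) = (√(-15 - 10)/7)*(-212 - 76) = (√(-25)/7)*(-288) = ((5*I)/7)*(-288) = (5*I/7)*(-288) = -1440*I/7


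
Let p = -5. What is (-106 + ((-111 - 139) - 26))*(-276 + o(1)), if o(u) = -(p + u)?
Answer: 103904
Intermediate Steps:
o(u) = 5 - u (o(u) = -(-5 + u) = 5 - u)
(-106 + ((-111 - 139) - 26))*(-276 + o(1)) = (-106 + ((-111 - 139) - 26))*(-276 + (5 - 1*1)) = (-106 + (-250 - 26))*(-276 + (5 - 1)) = (-106 - 276)*(-276 + 4) = -382*(-272) = 103904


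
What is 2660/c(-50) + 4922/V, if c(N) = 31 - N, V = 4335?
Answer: 3976594/117045 ≈ 33.975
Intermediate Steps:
2660/c(-50) + 4922/V = 2660/(31 - 1*(-50)) + 4922/4335 = 2660/(31 + 50) + 4922*(1/4335) = 2660/81 + 4922/4335 = 3976594/117045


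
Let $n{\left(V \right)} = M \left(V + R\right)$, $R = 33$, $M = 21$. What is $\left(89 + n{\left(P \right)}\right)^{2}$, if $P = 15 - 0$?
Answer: $1203409$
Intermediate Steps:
$P = 15$ ($P = 15 + 0 = 15$)
$n{\left(V \right)} = 693 + 21 V$ ($n{\left(V \right)} = 21 \left(V + 33\right) = 21 \left(33 + V\right) = 693 + 21 V$)
$\left(89 + n{\left(P \right)}\right)^{2} = \left(89 + \left(693 + 21 \cdot 15\right)\right)^{2} = \left(89 + \left(693 + 315\right)\right)^{2} = \left(89 + 1008\right)^{2} = 1097^{2} = 1203409$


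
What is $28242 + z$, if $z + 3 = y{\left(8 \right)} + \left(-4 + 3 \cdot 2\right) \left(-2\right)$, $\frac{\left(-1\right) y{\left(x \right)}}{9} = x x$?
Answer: $27659$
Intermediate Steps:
$y{\left(x \right)} = - 9 x^{2}$ ($y{\left(x \right)} = - 9 x x = - 9 x^{2}$)
$z = -583$ ($z = -3 - \left(576 - \left(-4 + 3 \cdot 2\right) \left(-2\right)\right) = -3 - \left(576 - \left(-4 + 6\right) \left(-2\right)\right) = -3 + \left(-576 + 2 \left(-2\right)\right) = -3 - 580 = -583$)
$28242 + z = 28242 - 583 = 27659$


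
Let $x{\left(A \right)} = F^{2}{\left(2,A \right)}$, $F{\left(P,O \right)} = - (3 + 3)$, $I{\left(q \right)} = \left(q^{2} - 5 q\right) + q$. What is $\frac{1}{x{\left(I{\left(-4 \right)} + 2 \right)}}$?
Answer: $\frac{1}{36} \approx 0.027778$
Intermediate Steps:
$I{\left(q \right)} = q^{2} - 4 q$
$F{\left(P,O \right)} = -6$ ($F{\left(P,O \right)} = \left(-1\right) 6 = -6$)
$x{\left(A \right)} = 36$ ($x{\left(A \right)} = \left(-6\right)^{2} = 36$)
$\frac{1}{x{\left(I{\left(-4 \right)} + 2 \right)}} = \frac{1}{36}$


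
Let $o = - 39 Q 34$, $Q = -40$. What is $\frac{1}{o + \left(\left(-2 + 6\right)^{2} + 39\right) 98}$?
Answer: $\frac{1}{58430} \approx 1.7115 \cdot 10^{-5}$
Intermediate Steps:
$o = 53040$ ($o = \left(-39\right) \left(-40\right) 34 = 1560 \cdot 34 = 53040$)
$\frac{1}{o + \left(\left(-2 + 6\right)^{2} + 39\right) 98} = \frac{1}{53040 + \left(\left(-2 + 6\right)^{2} + 39\right) 98} = \frac{1}{53040 + \left(4^{2} + 39\right) 98} = \frac{1}{53040 + \left(16 + 39\right) 98} = \frac{1}{53040 + 55 \cdot 98} = \frac{1}{53040 + 5390} = \frac{1}{58430}$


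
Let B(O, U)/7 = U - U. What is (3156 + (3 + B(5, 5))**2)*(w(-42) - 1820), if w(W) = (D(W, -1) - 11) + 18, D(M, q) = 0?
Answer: -5738145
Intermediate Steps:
B(O, U) = 0 (B(O, U) = 7*(U - U) = 7*0 = 0)
w(W) = 7 (w(W) = (0 - 11) + 18 = -11 + 18 = 7)
(3156 + (3 + B(5, 5))**2)*(w(-42) - 1820) = (3156 + (3 + 0)**2)*(7 - 1820) = (3156 + 3**2)*(-1813) = (3156 + 9)*(-1813) = 3165*(-1813) = -5738145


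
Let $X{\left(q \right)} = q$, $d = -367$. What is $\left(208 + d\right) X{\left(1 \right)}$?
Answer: $-159$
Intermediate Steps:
$\left(208 + d\right) X{\left(1 \right)} = \left(208 - 367\right) 1 = \left(-159\right) 1 = -159$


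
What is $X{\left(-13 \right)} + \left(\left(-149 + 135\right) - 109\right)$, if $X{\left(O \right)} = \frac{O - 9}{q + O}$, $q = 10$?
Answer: $- \frac{347}{3} \approx -115.67$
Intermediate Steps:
$X{\left(O \right)} = \frac{-9 + O}{10 + O}$ ($X{\left(O \right)} = \frac{O - 9}{10 + O} = \frac{-9 + O}{10 + O}$)
$X{\left(-13 \right)} + \left(\left(-149 + 135\right) - 109\right) = \frac{-9 - 13}{10 - 13} + \left(\left(-149 + 135\right) - 109\right) = \frac{1}{-3} \left(-22\right) - 123 = \left(- \frac{1}{3}\right) \left(-22\right) - 123 = \frac{22}{3} - 123 = - \frac{347}{3}$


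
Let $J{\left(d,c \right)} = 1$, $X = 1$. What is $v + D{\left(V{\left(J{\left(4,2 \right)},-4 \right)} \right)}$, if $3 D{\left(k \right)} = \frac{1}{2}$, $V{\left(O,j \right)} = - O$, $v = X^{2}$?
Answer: $\frac{7}{6} \approx 1.1667$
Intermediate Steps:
$v = 1$ ($v = 1^{2} = 1$)
$D{\left(k \right)} = \frac{1}{6}$ ($D{\left(k \right)} = \frac{1}{3 \cdot 2} = \frac{1}{3} \cdot \frac{1}{2} = \frac{1}{6}$)
$v + D{\left(V{\left(J{\left(4,2 \right)},-4 \right)} \right)} = 1 + \frac{1}{6} = \frac{7}{6}$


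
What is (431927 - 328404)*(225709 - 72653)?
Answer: 15844816288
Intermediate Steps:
(431927 - 328404)*(225709 - 72653) = 103523*153056 = 15844816288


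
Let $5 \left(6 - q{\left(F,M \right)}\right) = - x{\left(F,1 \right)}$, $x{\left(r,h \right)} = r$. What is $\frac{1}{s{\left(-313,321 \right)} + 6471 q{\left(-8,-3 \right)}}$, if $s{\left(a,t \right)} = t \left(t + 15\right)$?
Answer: $\frac{5}{681642} \approx 7.3352 \cdot 10^{-6}$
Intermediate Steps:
$q{\left(F,M \right)} = 6 + \frac{F}{5}$ ($q{\left(F,M \right)} = 6 - \frac{\left(-1\right) F}{5} = 6 + \frac{F}{5}$)
$s{\left(a,t \right)} = t \left(15 + t\right)$
$\frac{1}{s{\left(-313,321 \right)} + 6471 q{\left(-8,-3 \right)}} = \frac{1}{321 \left(15 + 321\right) + 6471 \left(6 + \frac{1}{5} \left(-8\right)\right)} = \frac{1}{321 \cdot 336 + 6471 \left(6 - \frac{8}{5}\right)} = \frac{1}{107856 + 6471 \cdot \frac{22}{5}} = \frac{1}{107856 + \frac{142362}{5}} = \frac{1}{\frac{681642}{5}} = \frac{5}{681642}$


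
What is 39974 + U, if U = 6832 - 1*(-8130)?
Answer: 54936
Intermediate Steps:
U = 14962 (U = 6832 + 8130 = 14962)
39974 + U = 39974 + 14962 = 54936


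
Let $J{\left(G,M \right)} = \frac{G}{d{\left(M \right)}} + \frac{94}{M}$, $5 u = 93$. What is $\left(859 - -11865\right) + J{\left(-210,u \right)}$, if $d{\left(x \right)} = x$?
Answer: $\frac{1182752}{93} \approx 12718.0$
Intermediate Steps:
$u = \frac{93}{5}$ ($u = \frac{1}{5} \cdot 93 = \frac{93}{5} \approx 18.6$)
$J{\left(G,M \right)} = \frac{94}{M} + \frac{G}{M}$ ($J{\left(G,M \right)} = \frac{G}{M} + \frac{94}{M} = \frac{94}{M} + \frac{G}{M}$)
$\left(859 - -11865\right) + J{\left(-210,u \right)} = \left(859 - -11865\right) + \frac{94 - 210}{\frac{93}{5}} = \left(859 + 11865\right) + \frac{5}{93} \left(-116\right) = 12724 - \frac{580}{93} = \frac{1182752}{93}$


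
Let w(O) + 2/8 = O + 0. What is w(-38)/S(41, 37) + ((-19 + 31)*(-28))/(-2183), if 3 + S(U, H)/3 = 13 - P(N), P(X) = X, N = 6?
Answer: -105957/34928 ≈ -3.0336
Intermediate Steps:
S(U, H) = 12 (S(U, H) = -9 + 3*(13 - 1*6) = -9 + 3*(13 - 6) = -9 + 3*7 = -9 + 21 = 12)
w(O) = -¼ + O (w(O) = -¼ + (O + 0) = -¼ + O)
w(-38)/S(41, 37) + ((-19 + 31)*(-28))/(-2183) = (-¼ - 38)/12 + ((-19 + 31)*(-28))/(-2183) = -153/4*1/12 + (12*(-28))*(-1/2183) = -51/16 - 336*(-1/2183) = -51/16 + 336/2183 = -105957/34928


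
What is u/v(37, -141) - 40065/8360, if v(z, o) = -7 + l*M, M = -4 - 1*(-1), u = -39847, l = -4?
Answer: -66664249/8360 ≈ -7974.2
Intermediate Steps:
M = -3 (M = -4 + 1 = -3)
v(z, o) = 5 (v(z, o) = -7 - 4*(-3) = -7 + 12 = 5)
u/v(37, -141) - 40065/8360 = -39847/5 - 40065/8360 = -39847*⅕ - 40065*1/8360 = -39847/5 - 8013/1672 = -66664249/8360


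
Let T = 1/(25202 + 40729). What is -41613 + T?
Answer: -2743586702/65931 ≈ -41613.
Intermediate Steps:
T = 1/65931 ≈ 1.5167e-5
-41613 + T = -41613 + 1/65931 = -2743586702/65931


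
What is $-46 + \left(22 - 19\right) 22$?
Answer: $20$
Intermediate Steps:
$-46 + \left(22 - 19\right) 22 = -46 + 3 \cdot 22 = -46 + 66 = 20$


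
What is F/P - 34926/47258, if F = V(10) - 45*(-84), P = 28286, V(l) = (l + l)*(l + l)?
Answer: -197594599/334184947 ≈ -0.59127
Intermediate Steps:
V(l) = 4*l**2 (V(l) = (2*l)*(2*l) = 4*l**2)
F = 4180 (F = 4*10**2 - 45*(-84) = 4*100 + 3780 = 400 + 3780 = 4180)
F/P - 34926/47258 = 4180/28286 - 34926/47258 = 4180*(1/28286) - 34926*1/47258 = 2090/14143 - 17463/23629 = -197594599/334184947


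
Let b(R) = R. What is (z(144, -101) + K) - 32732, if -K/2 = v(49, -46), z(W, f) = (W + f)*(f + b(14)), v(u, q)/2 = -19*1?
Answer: -36397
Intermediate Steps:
v(u, q) = -38 (v(u, q) = 2*(-19*1) = 2*(-19) = -38)
z(W, f) = (14 + f)*(W + f) (z(W, f) = (W + f)*(f + 14) = (W + f)*(14 + f) = (14 + f)*(W + f))
K = 76 (K = -2*(-38) = 76)
(z(144, -101) + K) - 32732 = (((-101)² + 14*144 + 14*(-101) + 144*(-101)) + 76) - 32732 = ((10201 + 2016 - 1414 - 14544) + 76) - 32732 = (-3741 + 76) - 32732 = -3665 - 32732 = -36397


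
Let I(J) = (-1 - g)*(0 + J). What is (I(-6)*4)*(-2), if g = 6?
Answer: -336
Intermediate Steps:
I(J) = -7*J (I(J) = (-1 - 1*6)*(0 + J) = (-1 - 6)*J = -7*J)
(I(-6)*4)*(-2) = (-7*(-6)*4)*(-2) = (42*4)*(-2) = 168*(-2) = -336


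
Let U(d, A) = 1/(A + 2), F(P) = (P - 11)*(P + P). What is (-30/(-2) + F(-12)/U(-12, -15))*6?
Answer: -42966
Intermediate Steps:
F(P) = 2*P*(-11 + P) (F(P) = (-11 + P)*(2*P) = 2*P*(-11 + P))
U(d, A) = 1/(2 + A)
(-30/(-2) + F(-12)/U(-12, -15))*6 = (-30/(-2) + (2*(-12)*(-11 - 12))/(1/(2 - 15)))*6 = (-30*(-½) + (2*(-12)*(-23))/(1/(-13)))*6 = (15 + 552/(-1/13))*6 = (15 + 552*(-13))*6 = (15 - 7176)*6 = -7161*6 = -42966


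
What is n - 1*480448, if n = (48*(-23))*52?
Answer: -537856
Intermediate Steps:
n = -57408 (n = -1104*52 = -57408)
n - 1*480448 = -57408 - 1*480448 = -57408 - 480448 = -537856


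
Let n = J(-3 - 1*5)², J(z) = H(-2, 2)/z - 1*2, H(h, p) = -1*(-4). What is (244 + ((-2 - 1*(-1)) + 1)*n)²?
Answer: 59536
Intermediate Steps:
H(h, p) = 4
J(z) = -2 + 4/z (J(z) = 4/z - 1*2 = 4/z - 2 = -2 + 4/z)
n = 25/4 (n = (-2 + 4/(-3 - 1*5))² = (-2 + 4/(-3 - 5))² = (-2 + 4/(-8))² = (-2 + 4*(-⅛))² = (-2 - ½)² = (-5/2)² = 25/4 ≈ 6.2500)
(244 + ((-2 - 1*(-1)) + 1)*n)² = (244 + ((-2 - 1*(-1)) + 1)*(25/4))² = (244 + ((-2 + 1) + 1)*(25/4))² = (244 + (-1 + 1)*(25/4))² = (244 + 0*(25/4))² = (244 + 0)² = 244² = 59536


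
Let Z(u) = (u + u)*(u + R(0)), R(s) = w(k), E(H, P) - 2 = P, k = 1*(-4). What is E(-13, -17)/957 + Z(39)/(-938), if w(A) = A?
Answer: -62540/21373 ≈ -2.9261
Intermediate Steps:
k = -4
E(H, P) = 2 + P
R(s) = -4
Z(u) = 2*u*(-4 + u) (Z(u) = (u + u)*(u - 4) = (2*u)*(-4 + u) = 2*u*(-4 + u))
E(-13, -17)/957 + Z(39)/(-938) = (2 - 17)/957 + (2*39*(-4 + 39))/(-938) = -15*1/957 + (2*39*35)*(-1/938) = -5/319 + 2730*(-1/938) = -5/319 - 195/67 = -62540/21373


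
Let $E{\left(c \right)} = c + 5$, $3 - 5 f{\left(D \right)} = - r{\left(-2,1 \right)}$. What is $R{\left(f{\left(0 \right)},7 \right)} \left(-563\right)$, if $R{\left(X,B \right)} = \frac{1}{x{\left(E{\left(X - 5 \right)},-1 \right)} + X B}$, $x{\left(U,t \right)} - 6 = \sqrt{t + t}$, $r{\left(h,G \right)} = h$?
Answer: $- \frac{104155}{1419} + \frac{14075 i \sqrt{2}}{1419} \approx -73.4 + 14.028 i$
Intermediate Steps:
$f{\left(D \right)} = \frac{1}{5}$ ($f{\left(D \right)} = \frac{3}{5} - \frac{\left(-1\right) \left(-2\right)}{5} = \frac{3}{5} - \frac{2}{5} = \frac{1}{5}$)
$E{\left(c \right)} = 5 + c$
$x{\left(U,t \right)} = 6 + \sqrt{2} \sqrt{t}$ ($x{\left(U,t \right)} = 6 + \sqrt{t + t} = 6 + \sqrt{2 t} = 6 + \sqrt{2} \sqrt{t}$)
$R{\left(X,B \right)} = \frac{1}{6 + i \sqrt{2} + B X}$ ($R{\left(X,B \right)} = \frac{1}{\left(6 + \sqrt{2} \sqrt{-1}\right) + X B} = \frac{1}{\left(6 + \sqrt{2} i\right) + B X} = \frac{1}{\left(6 + i \sqrt{2}\right) + B X} = \frac{1}{6 + i \sqrt{2} + B X}$)
$R{\left(f{\left(0 \right)},7 \right)} \left(-563\right) = \frac{1}{6 + i \sqrt{2} + 7 \cdot \frac{1}{5}} \left(-563\right) = \frac{1}{6 + i \sqrt{2} + \frac{7}{5}} \left(-563\right) = \frac{1}{\frac{37}{5} + i \sqrt{2}} \left(-563\right) = - \frac{563}{\frac{37}{5} + i \sqrt{2}}$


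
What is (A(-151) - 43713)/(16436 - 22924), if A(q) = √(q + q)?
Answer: 43713/6488 - I*√302/6488 ≈ 6.7375 - 0.0026785*I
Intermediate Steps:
A(q) = √2*√q (A(q) = √(2*q) = √2*√q)
(A(-151) - 43713)/(16436 - 22924) = (√2*√(-151) - 43713)/(16436 - 22924) = (√2*(I*√151) - 43713)/(-6488) = (I*√302 - 43713)*(-1/6488) = (-43713 + I*√302)*(-1/6488) = 43713/6488 - I*√302/6488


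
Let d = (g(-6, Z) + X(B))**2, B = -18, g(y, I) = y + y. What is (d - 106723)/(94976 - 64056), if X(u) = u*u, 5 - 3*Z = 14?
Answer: -9379/30920 ≈ -0.30333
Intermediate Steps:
Z = -3 (Z = 5/3 - 1/3*14 = 5/3 - 14/3 = -3)
g(y, I) = 2*y
X(u) = u**2
d = 97344 (d = (2*(-6) + (-18)**2)**2 = (-12 + 324)**2 = 312**2 = 97344)
(d - 106723)/(94976 - 64056) = (97344 - 106723)/(94976 - 64056) = -9379/30920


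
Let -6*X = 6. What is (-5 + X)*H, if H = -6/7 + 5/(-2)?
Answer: 141/7 ≈ 20.143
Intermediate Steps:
H = -47/14 (H = -6*⅐ + 5*(-½) = -6/7 - 5/2 = -47/14 ≈ -3.3571)
X = -1 (X = -⅙*6 = -1)
(-5 + X)*H = (-5 - 1)*(-47/14) = -6*(-47/14) = 141/7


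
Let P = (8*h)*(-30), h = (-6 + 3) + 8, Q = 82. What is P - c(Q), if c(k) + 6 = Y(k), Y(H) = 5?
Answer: -1199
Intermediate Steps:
h = 5 (h = -3 + 8 = 5)
c(k) = -1 (c(k) = -6 + 5 = -1)
P = -1200 (P = (8*5)*(-30) = 40*(-30) = -1200)
P - c(Q) = -1200 - 1*(-1) = -1200 + 1 = -1199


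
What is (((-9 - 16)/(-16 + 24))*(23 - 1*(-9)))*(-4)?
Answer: 400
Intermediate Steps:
(((-9 - 16)/(-16 + 24))*(23 - 1*(-9)))*(-4) = ((-25/8)*(23 + 9))*(-4) = (-25*⅛*32)*(-4) = -25/8*32*(-4) = -100*(-4) = 400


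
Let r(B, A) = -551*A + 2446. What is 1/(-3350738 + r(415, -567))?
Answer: -1/3035875 ≈ -3.2939e-7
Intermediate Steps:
r(B, A) = 2446 - 551*A
1/(-3350738 + r(415, -567)) = 1/(-3350738 + (2446 - 551*(-567))) = 1/(-3350738 + (2446 + 312417)) = 1/(-3350738 + 314863) = 1/(-3035875) = -1/3035875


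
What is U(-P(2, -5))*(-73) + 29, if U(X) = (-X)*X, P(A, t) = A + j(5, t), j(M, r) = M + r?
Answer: 321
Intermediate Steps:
P(A, t) = 5 + A + t (P(A, t) = A + (5 + t) = 5 + A + t)
U(X) = -X²
U(-P(2, -5))*(-73) + 29 = -(-(5 + 2 - 5))²*(-73) + 29 = -(-1*2)²*(-73) + 29 = -1*(-2)²*(-73) + 29 = -1*4*(-73) + 29 = -4*(-73) + 29 = 292 + 29 = 321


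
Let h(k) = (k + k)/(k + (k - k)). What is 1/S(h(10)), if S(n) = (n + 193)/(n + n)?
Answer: 4/195 ≈ 0.020513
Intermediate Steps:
h(k) = 2 (h(k) = (2*k)/(k + 0) = (2*k)/k = 2)
S(n) = (193 + n)/(2*n) (S(n) = (193 + n)/((2*n)) = (193 + n)*(1/(2*n)) = (193 + n)/(2*n))
1/S(h(10)) = 1/((½)*(193 + 2)/2) = 1/((½)*(½)*195) = 1/(195/4) = 4/195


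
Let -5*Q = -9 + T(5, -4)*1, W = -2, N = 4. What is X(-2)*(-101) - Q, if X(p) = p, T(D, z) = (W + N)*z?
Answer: 993/5 ≈ 198.60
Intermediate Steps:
T(D, z) = 2*z (T(D, z) = (-2 + 4)*z = 2*z)
Q = 17/5 (Q = -(-9 + (2*(-4))*1)/5 = -(-9 - 8*1)/5 = -(-9 - 8)/5 = -1/5*(-17) = 17/5 ≈ 3.4000)
X(-2)*(-101) - Q = -2*(-101) - 1*17/5 = 202 - 17/5 = 993/5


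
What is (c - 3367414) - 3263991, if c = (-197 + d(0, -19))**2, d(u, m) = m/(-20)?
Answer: -2637187759/400 ≈ -6.5930e+6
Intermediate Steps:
d(u, m) = -m/20 (d(u, m) = m*(-1/20) = -m/20)
c = 15374241/400 (c = (-197 - 1/20*(-19))**2 = (-197 + 19/20)**2 = (-3921/20)**2 = 15374241/400 ≈ 38436.)
(c - 3367414) - 3263991 = (15374241/400 - 3367414) - 3263991 = -1331591359/400 - 3263991 = -2637187759/400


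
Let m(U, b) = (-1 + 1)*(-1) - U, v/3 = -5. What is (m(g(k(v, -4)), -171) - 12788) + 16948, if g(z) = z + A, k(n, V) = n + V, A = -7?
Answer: 4186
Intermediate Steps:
v = -15 (v = 3*(-5) = -15)
k(n, V) = V + n
g(z) = -7 + z (g(z) = z - 7 = -7 + z)
m(U, b) = -U (m(U, b) = 0*(-1) - U = 0 - U = -U)
(m(g(k(v, -4)), -171) - 12788) + 16948 = (-(-7 + (-4 - 15)) - 12788) + 16948 = (-(-7 - 19) - 12788) + 16948 = (-1*(-26) - 12788) + 16948 = (26 - 12788) + 16948 = -12762 + 16948 = 4186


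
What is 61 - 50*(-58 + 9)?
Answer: 2511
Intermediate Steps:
61 - 50*(-58 + 9) = 61 - 50*(-49) = 61 + 2450 = 2511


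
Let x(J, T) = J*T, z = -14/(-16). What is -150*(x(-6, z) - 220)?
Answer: 67575/2 ≈ 33788.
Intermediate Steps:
z = 7/8 (z = -14*(-1/16) = 7/8 ≈ 0.87500)
-150*(x(-6, z) - 220) = -150*(-6*7/8 - 220) = -150*(-21/4 - 220) = -150*(-901/4) = 67575/2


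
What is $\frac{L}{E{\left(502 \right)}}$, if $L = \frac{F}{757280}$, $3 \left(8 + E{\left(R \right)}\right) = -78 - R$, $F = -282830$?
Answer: $\frac{84849}{45739712} \approx 0.001855$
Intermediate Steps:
$E{\left(R \right)} = -34 - \frac{R}{3}$ ($E{\left(R \right)} = -8 + \frac{-78 - R}{3} = -8 - \left(26 + \frac{R}{3}\right) = -34 - \frac{R}{3}$)
$L = - \frac{28283}{75728}$ ($L = - \frac{282830}{757280} = \left(-282830\right) \frac{1}{757280} = - \frac{28283}{75728} \approx -0.37348$)
$\frac{L}{E{\left(502 \right)}} = - \frac{28283}{75728 \left(-34 - \frac{502}{3}\right)} = - \frac{28283}{75728 \left(- \frac{604}{3}\right)} = \left(- \frac{28283}{75728}\right) \left(- \frac{3}{604}\right) = \frac{84849}{45739712}$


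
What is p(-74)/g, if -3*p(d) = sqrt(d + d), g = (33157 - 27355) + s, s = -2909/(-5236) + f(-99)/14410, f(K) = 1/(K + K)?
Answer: -113176140*I*sqrt(37)/985066263413 ≈ -0.00069886*I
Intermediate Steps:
f(K) = 1/(2*K)
s = 94316993/169764210 (s = -2909/(-5236) + ((1/2)/(-99))/14410 = -2909*(-1/5236) + ((1/2)*(-1/99))*(1/14410) = 2909/5236 - 1/198*1/14410 = 2909/5236 - 1/2853180 = 94316993/169764210 ≈ 0.55558)
g = 985066263413/169764210 (g = (33157 - 27355) + 94316993/169764210 = 5802 + 94316993/169764210 = 985066263413/169764210 ≈ 5802.6)
p(d) = -sqrt(2)*sqrt(d)/3 (p(d) = -sqrt(d + d)/3 = -sqrt(2)*sqrt(d)/3)
p(-74)/g = (-sqrt(2)*sqrt(-74)/3)/(985066263413/169764210) = -sqrt(2)*I*sqrt(74)/3*(169764210/985066263413) = -2*I*sqrt(37)/3*(169764210/985066263413) = -113176140*I*sqrt(37)/985066263413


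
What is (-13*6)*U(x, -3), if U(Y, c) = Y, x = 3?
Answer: -234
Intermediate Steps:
(-13*6)*U(x, -3) = -13*6*3 = -78*3 = -234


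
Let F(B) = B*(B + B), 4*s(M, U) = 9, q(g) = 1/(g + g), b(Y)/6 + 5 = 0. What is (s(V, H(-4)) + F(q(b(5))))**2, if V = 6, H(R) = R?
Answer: 16410601/3240000 ≈ 5.0650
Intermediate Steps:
b(Y) = -30 (b(Y) = -30 + 6*0 = -30 + 0 = -30)
q(g) = 1/(2*g)
s(M, U) = 9/4 (s(M, U) = (1/4)*9 = 9/4)
F(B) = 2*B**2 (F(B) = B*(2*B) = 2*B**2)
(s(V, H(-4)) + F(q(b(5))))**2 = (9/4 + 2*((1/2)/(-30))**2)**2 = (9/4 + 2*((1/2)*(-1/30))**2)**2 = (9/4 + 2*(-1/60)**2)**2 = (9/4 + 2*(1/3600))**2 = (9/4 + 1/1800)**2 = (4051/1800)**2 = 16410601/3240000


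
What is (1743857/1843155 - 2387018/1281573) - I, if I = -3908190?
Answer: 1025742300648515569/262459742535 ≈ 3.9082e+6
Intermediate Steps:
(1743857/1843155 - 2387018/1281573) - I = (1743857/1843155 - 2387018/1281573) - 1*(-3908190) = (1743857*(1/1843155) - 2387018*1/1281573) + 3908190 = (1743857/1843155 - 2387018/1281573) + 3908190 = -240529346081/262459742535 + 3908190 = 1025742300648515569/262459742535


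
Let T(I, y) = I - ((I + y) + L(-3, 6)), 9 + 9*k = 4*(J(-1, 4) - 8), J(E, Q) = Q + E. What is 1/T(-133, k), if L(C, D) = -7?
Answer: 9/92 ≈ 0.097826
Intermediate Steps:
J(E, Q) = E + Q
k = -29/9 (k = -1 + (4*((-1 + 4) - 8))/9 = -1 + (4*(3 - 8))/9 = -1 + (4*(-5))/9 = -1 + (1/9)*(-20) = -1 - 20/9 = -29/9 ≈ -3.2222)
T(I, y) = 7 - y (T(I, y) = I - ((I + y) - 7) = I - (-7 + I + y) = I + (7 - I - y) = 7 - y)
1/T(-133, k) = 1/(7 - 1*(-29/9)) = 1/(7 + 29/9) = 1/(92/9) = 9/92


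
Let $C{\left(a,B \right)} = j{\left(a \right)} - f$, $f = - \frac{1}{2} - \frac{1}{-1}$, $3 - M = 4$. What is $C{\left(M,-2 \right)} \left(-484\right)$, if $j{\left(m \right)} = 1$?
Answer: $-242$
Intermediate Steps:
$M = -1$ ($M = 3 - 4 = -1$)
$f = \frac{1}{2}$ ($f = \left(-1\right) \frac{1}{2} - -1 = - \frac{1}{2} + 1 = \frac{1}{2} \approx 0.5$)
$C{\left(a,B \right)} = \frac{1}{2}$ ($C{\left(a,B \right)} = 1 - \frac{1}{2} = \frac{1}{2}$)
$C{\left(M,-2 \right)} \left(-484\right) = \frac{1}{2} \left(-484\right) = -242$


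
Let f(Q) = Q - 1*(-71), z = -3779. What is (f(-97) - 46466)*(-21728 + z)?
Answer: 1185871444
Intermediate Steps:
f(Q) = 71 + Q (f(Q) = Q + 71 = 71 + Q)
(f(-97) - 46466)*(-21728 + z) = ((71 - 97) - 46466)*(-21728 - 3779) = (-26 - 46466)*(-25507) = -46492*(-25507) = 1185871444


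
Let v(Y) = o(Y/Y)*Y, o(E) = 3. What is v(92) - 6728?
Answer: -6452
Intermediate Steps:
v(Y) = 3*Y
v(92) - 6728 = 3*92 - 6728 = 276 - 6728 = -6452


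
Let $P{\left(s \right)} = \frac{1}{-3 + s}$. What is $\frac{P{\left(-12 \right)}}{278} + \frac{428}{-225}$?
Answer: $- \frac{118999}{62550} \approx -1.9025$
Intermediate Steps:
$\frac{P{\left(-12 \right)}}{278} + \frac{428}{-225} = \frac{1}{\left(-3 - 12\right) 278} + \frac{428}{-225} = \frac{1}{-15} \cdot \frac{1}{278} + 428 \left(- \frac{1}{225}\right) = \left(- \frac{1}{15}\right) \frac{1}{278} - \frac{428}{225} = - \frac{1}{4170} - \frac{428}{225} = - \frac{118999}{62550}$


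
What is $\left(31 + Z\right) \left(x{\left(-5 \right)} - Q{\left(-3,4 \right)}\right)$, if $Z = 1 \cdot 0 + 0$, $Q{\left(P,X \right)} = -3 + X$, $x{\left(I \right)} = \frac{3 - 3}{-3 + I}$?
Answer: $-31$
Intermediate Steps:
$x{\left(I \right)} = 0$ ($x{\left(I \right)} = \frac{0}{-3 + I} = 0$)
$Z = 0$ ($Z = 0 + 0 = 0$)
$\left(31 + Z\right) \left(x{\left(-5 \right)} - Q{\left(-3,4 \right)}\right) = \left(31 + 0\right) \left(0 - \left(-3 + 4\right)\right) = 31 \left(0 - 1\right) = 31 \left(-1\right) = -31$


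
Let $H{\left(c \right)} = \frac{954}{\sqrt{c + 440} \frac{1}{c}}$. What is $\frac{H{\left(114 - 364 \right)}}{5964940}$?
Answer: $- \frac{2385 \sqrt{190}}{11333386} \approx -0.0029007$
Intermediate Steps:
$H{\left(c \right)} = \frac{954 c}{\sqrt{440 + c}}$ ($H{\left(c \right)} = \frac{954}{\sqrt{440 + c} \frac{1}{c}} = \frac{954}{\frac{1}{c} \sqrt{440 + c}} = 954 \frac{c}{\sqrt{440 + c}} = \frac{954 c}{\sqrt{440 + c}}$)
$\frac{H{\left(114 - 364 \right)}}{5964940} = \frac{954 \left(114 - 364\right) \frac{1}{\sqrt{440 + \left(114 - 364\right)}}}{5964940} = \frac{954 \left(114 - 364\right)}{\sqrt{440 + \left(114 - 364\right)}} \frac{1}{5964940} = 954 \left(-250\right) \frac{1}{\sqrt{440 - 250}} \cdot \frac{1}{5964940} = 954 \left(-250\right) \frac{1}{\sqrt{190}} \cdot \frac{1}{5964940} = 954 \left(-250\right) \frac{\sqrt{190}}{190} \cdot \frac{1}{5964940} = - \frac{23850 \sqrt{190}}{19} \cdot \frac{1}{5964940} = - \frac{2385 \sqrt{190}}{11333386}$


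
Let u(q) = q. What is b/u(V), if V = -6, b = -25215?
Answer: 8405/2 ≈ 4202.5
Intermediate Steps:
b/u(V) = -25215/(-6) = -25215*(-⅙) = 8405/2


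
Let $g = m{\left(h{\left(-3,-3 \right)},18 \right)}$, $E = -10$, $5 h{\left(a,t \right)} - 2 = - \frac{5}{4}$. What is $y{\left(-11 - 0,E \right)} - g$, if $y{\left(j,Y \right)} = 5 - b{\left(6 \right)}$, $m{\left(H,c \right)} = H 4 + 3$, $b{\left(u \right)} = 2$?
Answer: $- \frac{3}{5} \approx -0.6$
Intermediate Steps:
$h{\left(a,t \right)} = \frac{3}{20}$ ($h{\left(a,t \right)} = \frac{2}{5} + \frac{\left(-5\right) \frac{1}{4}}{5} = \frac{2}{5} + \frac{1}{5} \left(- \frac{5}{4}\right) = \frac{2}{5} - \frac{1}{4} = \frac{3}{20}$)
$m{\left(H,c \right)} = 3 + 4 H$ ($m{\left(H,c \right)} = 4 H + 3 = 3 + 4 H$)
$g = \frac{18}{5}$ ($g = 3 + 4 \cdot \frac{3}{20} = 3 + \frac{3}{5} = \frac{18}{5} \approx 3.6$)
$y{\left(j,Y \right)} = 3$ ($y{\left(j,Y \right)} = 5 - 2 = 3$)
$y{\left(-11 - 0,E \right)} - g = 3 - \frac{18}{5} = - \frac{3}{5}$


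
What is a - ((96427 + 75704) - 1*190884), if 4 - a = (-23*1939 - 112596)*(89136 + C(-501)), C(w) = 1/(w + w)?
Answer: 14039596995817/1002 ≈ 1.4012e+10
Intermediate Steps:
C(w) = 1/(2*w)
a = 14039578205311/1002 (a = 4 - (-23*1939 - 112596)*(89136 + (½)/(-501)) = 4 - (-44597 - 112596)*(89136 + (½)*(-1/501)) = 4 - (-157193)*(89136 - 1/1002) = 4 - (-157193)*89314271/1002 = 4 - 1*(-14039578201303/1002) = 4 + 14039578201303/1002 = 14039578205311/1002 ≈ 1.4012e+10)
a - ((96427 + 75704) - 1*190884) = 14039578205311/1002 - ((96427 + 75704) - 1*190884) = 14039578205311/1002 - (172131 - 190884) = 14039578205311/1002 - 1*(-18753) = 14039578205311/1002 + 18753 = 14039596995817/1002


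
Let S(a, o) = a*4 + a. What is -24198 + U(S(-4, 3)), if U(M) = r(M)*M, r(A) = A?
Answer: -23798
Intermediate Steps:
S(a, o) = 5*a (S(a, o) = 4*a + a = 5*a)
U(M) = M**2 (U(M) = M*M = M**2)
-24198 + U(S(-4, 3)) = -24198 + (5*(-4))**2 = -24198 + (-20)**2 = -24198 + 400 = -23798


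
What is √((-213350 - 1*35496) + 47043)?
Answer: I*√201803 ≈ 449.23*I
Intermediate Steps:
√((-213350 - 1*35496) + 47043) = √((-213350 - 35496) + 47043) = √(-248846 + 47043) = √(-201803) = I*√201803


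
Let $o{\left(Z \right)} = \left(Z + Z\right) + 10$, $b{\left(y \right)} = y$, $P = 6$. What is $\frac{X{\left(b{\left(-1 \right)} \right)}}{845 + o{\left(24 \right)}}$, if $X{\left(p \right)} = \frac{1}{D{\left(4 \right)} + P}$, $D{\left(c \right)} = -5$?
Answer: $\frac{1}{903} \approx 0.0011074$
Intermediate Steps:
$X{\left(p \right)} = 1$ ($X{\left(p \right)} = \frac{1}{-5 + 6} = 1^{-1} = 1$)
$o{\left(Z \right)} = 10 + 2 Z$ ($o{\left(Z \right)} = 2 Z + 10 = 10 + 2 Z$)
$\frac{X{\left(b{\left(-1 \right)} \right)}}{845 + o{\left(24 \right)}} = 1 \frac{1}{845 + \left(10 + 2 \cdot 24\right)} = 1 \frac{1}{845 + \left(10 + 48\right)} = 1 \frac{1}{845 + 58} = 1 \cdot \frac{1}{903} = \frac{1}{903}$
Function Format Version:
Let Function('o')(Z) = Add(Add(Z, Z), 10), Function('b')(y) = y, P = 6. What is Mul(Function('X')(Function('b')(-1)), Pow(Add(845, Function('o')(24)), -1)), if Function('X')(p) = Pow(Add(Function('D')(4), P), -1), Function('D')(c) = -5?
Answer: Rational(1, 903) ≈ 0.0011074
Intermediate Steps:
Function('X')(p) = 1 (Function('X')(p) = Pow(Add(-5, 6), -1) = Pow(1, -1) = 1)
Function('o')(Z) = Add(10, Mul(2, Z)) (Function('o')(Z) = Add(Mul(2, Z), 10) = Add(10, Mul(2, Z)))
Mul(Function('X')(Function('b')(-1)), Pow(Add(845, Function('o')(24)), -1)) = Mul(1, Pow(Add(845, Add(10, Mul(2, 24))), -1)) = Mul(1, Pow(Add(845, Add(10, 48)), -1)) = Mul(1, Pow(Add(845, 58), -1)) = Mul(1, Pow(903, -1)) = Mul(1, Rational(1, 903)) = Rational(1, 903)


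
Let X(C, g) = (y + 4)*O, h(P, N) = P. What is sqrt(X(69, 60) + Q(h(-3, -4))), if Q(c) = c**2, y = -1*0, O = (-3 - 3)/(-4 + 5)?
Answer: I*sqrt(15) ≈ 3.873*I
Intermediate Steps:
O = -6 (O = -6/1 = -6*1 = -6)
y = 0
X(C, g) = -24 (X(C, g) = (0 + 4)*(-6) = 4*(-6) = -24)
sqrt(X(69, 60) + Q(h(-3, -4))) = sqrt(-24 + (-3)**2) = sqrt(-24 + 9) = sqrt(-15) = I*sqrt(15)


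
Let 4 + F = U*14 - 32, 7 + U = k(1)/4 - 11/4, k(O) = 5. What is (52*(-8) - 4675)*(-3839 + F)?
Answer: 20333454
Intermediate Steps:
U = -17/2 (U = -7 + (5/4 - 11/4) = -7 - 3/2 = -17/2 ≈ -8.5000)
F = -155 (F = -4 + (-17/2*14 - 32) = -4 + (-119 - 32) = -4 - 151 = -155)
(52*(-8) - 4675)*(-3839 + F) = (52*(-8) - 4675)*(-3839 - 155) = (-416 - 4675)*(-3994) = -5091*(-3994) = 20333454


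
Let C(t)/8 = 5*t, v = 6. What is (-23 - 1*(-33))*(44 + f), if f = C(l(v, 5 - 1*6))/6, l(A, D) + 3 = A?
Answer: 640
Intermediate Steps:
l(A, D) = -3 + A
C(t) = 40*t (C(t) = 8*(5*t) = 40*t)
f = 20 (f = (40*(-3 + 6))/6 = (40*3)*(⅙) = 120*(⅙) = 20)
(-23 - 1*(-33))*(44 + f) = (-23 - 1*(-33))*(44 + 20) = (-23 + 33)*64 = 10*64 = 640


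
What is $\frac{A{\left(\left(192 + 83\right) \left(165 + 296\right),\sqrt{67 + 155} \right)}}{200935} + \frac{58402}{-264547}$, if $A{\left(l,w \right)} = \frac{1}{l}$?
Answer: $- \frac{1487705368904703}{6738947164439875} \approx -0.22076$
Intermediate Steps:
$\frac{A{\left(\left(192 + 83\right) \left(165 + 296\right),\sqrt{67 + 155} \right)}}{200935} + \frac{58402}{-264547} = \frac{1}{\left(192 + 83\right) \left(165 + 296\right) 200935} + \frac{58402}{-264547} = \frac{1}{275 \cdot 461} \cdot \frac{1}{200935} + 58402 \left(- \frac{1}{264547}\right) = \frac{1}{126775} \cdot \frac{1}{200935} - \frac{58402}{264547} = \frac{1}{25473534625} - \frac{58402}{264547} = - \frac{1487705368904703}{6738947164439875}$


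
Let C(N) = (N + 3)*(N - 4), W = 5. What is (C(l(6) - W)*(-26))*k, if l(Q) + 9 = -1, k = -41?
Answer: 243048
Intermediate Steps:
l(Q) = -10 (l(Q) = -9 - 1 = -10)
C(N) = (-4 + N)*(3 + N) (C(N) = (3 + N)*(-4 + N) = (-4 + N)*(3 + N))
(C(l(6) - W)*(-26))*k = ((-12 + (-10 - 1*5)**2 - (-10 - 1*5))*(-26))*(-41) = ((-12 + (-10 - 5)**2 - (-10 - 5))*(-26))*(-41) = ((-12 + (-15)**2 - 1*(-15))*(-26))*(-41) = ((-12 + 225 + 15)*(-26))*(-41) = (228*(-26))*(-41) = -5928*(-41) = 243048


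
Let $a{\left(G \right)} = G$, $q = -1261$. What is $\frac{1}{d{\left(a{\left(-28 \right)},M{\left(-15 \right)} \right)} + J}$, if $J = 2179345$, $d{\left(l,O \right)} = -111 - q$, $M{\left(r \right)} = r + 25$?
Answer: $\frac{1}{2180495} \approx 4.5861 \cdot 10^{-7}$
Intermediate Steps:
$M{\left(r \right)} = 25 + r$
$d{\left(l,O \right)} = 1150$ ($d{\left(l,O \right)} = -111 - -1261 = -111 + 1261 = 1150$)
$\frac{1}{d{\left(a{\left(-28 \right)},M{\left(-15 \right)} \right)} + J} = \frac{1}{1150 + 2179345} = \frac{1}{2180495}$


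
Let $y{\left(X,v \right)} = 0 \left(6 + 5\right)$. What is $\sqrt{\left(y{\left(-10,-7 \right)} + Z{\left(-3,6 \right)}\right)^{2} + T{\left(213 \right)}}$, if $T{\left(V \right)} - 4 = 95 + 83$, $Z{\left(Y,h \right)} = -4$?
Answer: $3 \sqrt{22} \approx 14.071$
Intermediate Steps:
$y{\left(X,v \right)} = 0$ ($y{\left(X,v \right)} = 0 \cdot 11 = 0$)
$T{\left(V \right)} = 182$ ($T{\left(V \right)} = 4 + \left(95 + 83\right) = 4 + 178 = 182$)
$\sqrt{\left(y{\left(-10,-7 \right)} + Z{\left(-3,6 \right)}\right)^{2} + T{\left(213 \right)}} = \sqrt{\left(0 - 4\right)^{2} + 182} = \sqrt{\left(-4\right)^{2} + 182} = \sqrt{16 + 182} = \sqrt{198} = 3 \sqrt{22}$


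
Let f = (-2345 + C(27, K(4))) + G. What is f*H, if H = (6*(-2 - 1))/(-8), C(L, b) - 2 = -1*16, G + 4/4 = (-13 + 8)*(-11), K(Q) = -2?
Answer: -20745/4 ≈ -5186.3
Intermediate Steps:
G = 54 (G = -1 + (-13 + 8)*(-11) = -1 - 5*(-11) = -1 + 55 = 54)
C(L, b) = -14 (C(L, b) = 2 - 1*16 = 2 - 16 = -14)
H = 9/4 (H = (6*(-3))*(-1/8) = -18*(-1/8) = 9/4 ≈ 2.2500)
f = -2305 (f = (-2345 - 14) + 54 = -2359 + 54 = -2305)
f*H = -2305*9/4 = -20745/4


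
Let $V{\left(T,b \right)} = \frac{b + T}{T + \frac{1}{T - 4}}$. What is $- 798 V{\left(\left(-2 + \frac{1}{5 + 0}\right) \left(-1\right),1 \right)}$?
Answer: $- \frac{61446}{37} \approx -1660.7$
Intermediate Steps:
$V{\left(T,b \right)} = \frac{T + b}{T + \frac{1}{-4 + T}}$
$- 798 V{\left(\left(-2 + \frac{1}{5 + 0}\right) \left(-1\right),1 \right)} = - 798 \frac{\left(\left(-2 + \frac{1}{5 + 0}\right) \left(-1\right)\right)^{2} - 4 \left(-2 + \frac{1}{5 + 0}\right) \left(-1\right) - 4 + \left(-2 + \frac{1}{5 + 0}\right) \left(-1\right) 1}{1 + \left(\left(-2 + \frac{1}{5 + 0}\right) \left(-1\right)\right)^{2} - 4 \left(-2 + \frac{1}{5 + 0}\right) \left(-1\right)} = - 798 \frac{\left(\left(-2 + \frac{1}{5}\right) \left(-1\right)\right)^{2} - 4 \left(-2 + \frac{1}{5}\right) \left(-1\right) - 4 + \left(-2 + \frac{1}{5}\right) \left(-1\right) 1}{1 + \left(\left(-2 + \frac{1}{5}\right) \left(-1\right)\right)^{2} - 4 \left(-2 + \frac{1}{5}\right) \left(-1\right)} = - 798 \frac{\left(\left(- \frac{9}{5}\right) \left(-1\right)\right)^{2} - 4 \left(\left(- \frac{9}{5}\right) \left(-1\right)\right) - 4 + \left(- \frac{9}{5}\right) \left(-1\right) 1}{1 + \left(\left(- \frac{9}{5}\right) \left(-1\right)\right)^{2} - 4 \left(\left(- \frac{9}{5}\right) \left(-1\right)\right)} = - 798 \frac{\left(\frac{9}{5}\right)^{2} - \frac{36}{5} - 4 + \frac{9}{5} \cdot 1}{1 + \left(\frac{9}{5}\right)^{2} - \frac{36}{5}} = - 798 \frac{\frac{81}{25} - \frac{36}{5} - 4 + \frac{9}{5}}{1 + \frac{81}{25} - \frac{36}{5}} = - 798 \frac{1}{- \frac{74}{25}} \left(- \frac{154}{25}\right) = - 798 \left(\left(- \frac{25}{74}\right) \left(- \frac{154}{25}\right)\right) = \left(-798\right) \frac{77}{37} = - \frac{61446}{37}$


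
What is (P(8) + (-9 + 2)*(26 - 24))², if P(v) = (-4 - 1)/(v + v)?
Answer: 52441/256 ≈ 204.85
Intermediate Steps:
P(v) = -5/(2*v) (P(v) = -5*1/(2*v) = -5/(2*v))
(P(8) + (-9 + 2)*(26 - 24))² = (-5/2/8 + (-9 + 2)*(26 - 24))² = (-5/2*⅛ - 7*2)² = (-5/16 - 14)² = (-229/16)² = 52441/256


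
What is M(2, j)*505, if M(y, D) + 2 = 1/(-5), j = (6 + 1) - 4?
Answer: -1111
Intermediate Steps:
j = 3 (j = 7 - 4 = 3)
M(y, D) = -11/5 (M(y, D) = -2 + 1/(-5) = -2 - 1/5 = -11/5)
M(2, j)*505 = -11/5*505 = -1111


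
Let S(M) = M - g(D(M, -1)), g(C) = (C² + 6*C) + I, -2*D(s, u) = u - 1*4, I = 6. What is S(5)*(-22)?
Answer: 979/2 ≈ 489.50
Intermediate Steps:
D(s, u) = 2 - u/2 (D(s, u) = -(u - 1*4)/2 = -(u - 4)/2 = -(-4 + u)/2 = 2 - u/2)
g(C) = 6 + C² + 6*C (g(C) = (C² + 6*C) + 6 = 6 + C² + 6*C)
S(M) = -109/4 + M (S(M) = M - (6 + (2 - ½*(-1))² + 6*(2 - ½*(-1))) = M - (6 + (2 + ½)² + 6*(2 + ½)) = M - (6 + (5/2)² + 6*(5/2)) = M - (6 + 25/4 + 15) = M - 1*109/4 = M - 109/4 = -109/4 + M)
S(5)*(-22) = (-109/4 + 5)*(-22) = -89/4*(-22) = 979/2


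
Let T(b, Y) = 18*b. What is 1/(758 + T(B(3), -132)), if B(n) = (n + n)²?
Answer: 1/1406 ≈ 0.00071124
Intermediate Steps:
B(n) = 4*n² (B(n) = (2*n)² = 4*n²)
1/(758 + T(B(3), -132)) = 1/(758 + 18*(4*3²)) = 1/(758 + 18*(4*9)) = 1/(758 + 18*36) = 1/(758 + 648) = 1/1406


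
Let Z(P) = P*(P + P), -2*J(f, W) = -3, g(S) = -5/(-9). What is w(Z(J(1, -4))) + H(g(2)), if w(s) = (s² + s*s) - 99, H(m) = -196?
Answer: -509/2 ≈ -254.50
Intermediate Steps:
g(S) = 5/9 (g(S) = -5*(-⅑) = 5/9)
J(f, W) = 3/2 (J(f, W) = -½*(-3) = 3/2)
Z(P) = 2*P² (Z(P) = P*(2*P) = 2*P²)
w(s) = -99 + 2*s² (w(s) = (s² + s²) - 99 = 2*s² - 99 = -99 + 2*s²)
w(Z(J(1, -4))) + H(g(2)) = (-99 + 2*(2*(3/2)²)²) - 196 = (-99 + 2*(2*(9/4))²) - 196 = (-99 + 2*(9/2)²) - 196 = (-99 + 2*(81/4)) - 196 = (-99 + 81/2) - 196 = -117/2 - 196 = -509/2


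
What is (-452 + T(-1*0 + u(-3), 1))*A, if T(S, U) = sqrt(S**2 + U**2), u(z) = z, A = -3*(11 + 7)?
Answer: 24408 - 54*sqrt(10) ≈ 24237.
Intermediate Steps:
A = -54 (A = -3*18 = -54)
(-452 + T(-1*0 + u(-3), 1))*A = (-452 + sqrt((-1*0 - 3)**2 + 1**2))*(-54) = (-452 + sqrt((0 - 3)**2 + 1))*(-54) = (-452 + sqrt((-3)**2 + 1))*(-54) = (-452 + sqrt(9 + 1))*(-54) = (-452 + sqrt(10))*(-54) = 24408 - 54*sqrt(10)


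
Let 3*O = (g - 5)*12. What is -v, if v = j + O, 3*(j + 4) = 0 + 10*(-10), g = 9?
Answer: 64/3 ≈ 21.333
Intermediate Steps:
O = 16 (O = ((9 - 5)*12)/3 = (4*12)/3 = (⅓)*48 = 16)
j = -112/3 (j = -4 + (0 + 10*(-10))/3 = -4 + (0 - 100)/3 = -4 + (⅓)*(-100) = -4 - 100/3 = -112/3 ≈ -37.333)
v = -64/3 (v = -112/3 + 16 = -64/3 ≈ -21.333)
-v = -1*(-64/3) = 64/3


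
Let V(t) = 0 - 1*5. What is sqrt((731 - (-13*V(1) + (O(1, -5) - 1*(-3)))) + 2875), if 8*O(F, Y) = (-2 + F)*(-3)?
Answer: sqrt(56602)/4 ≈ 59.478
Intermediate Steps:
O(F, Y) = 3/4 - 3*F/8 (O(F, Y) = ((-2 + F)*(-3))/8 = (6 - 3*F)/8 = 3/4 - 3*F/8)
V(t) = -5 (V(t) = 0 - 5 = -5)
sqrt((731 - (-13*V(1) + (O(1, -5) - 1*(-3)))) + 2875) = sqrt((731 - (-13*(-5) + ((3/4 - 3/8*1) - 1*(-3)))) + 2875) = sqrt((731 - (65 + ((3/4 - 3/8) + 3))) + 2875) = sqrt((731 - (65 + (3/8 + 3))) + 2875) = sqrt((731 - (65 + 27/8)) + 2875) = sqrt((731 - 1*547/8) + 2875) = sqrt((731 - 547/8) + 2875) = sqrt(5301/8 + 2875) = sqrt(28301/8) = sqrt(56602)/4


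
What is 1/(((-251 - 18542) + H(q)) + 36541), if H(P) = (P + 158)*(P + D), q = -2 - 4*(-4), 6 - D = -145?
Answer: 1/46128 ≈ 2.1679e-5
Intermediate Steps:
D = 151 (D = 6 - 1*(-145) = 6 + 145 = 151)
q = 14 (q = -2 + 16 = 14)
H(P) = (151 + P)*(158 + P) (H(P) = (P + 158)*(P + 151) = (158 + P)*(151 + P) = (151 + P)*(158 + P))
1/(((-251 - 18542) + H(q)) + 36541) = 1/(((-251 - 18542) + (23858 + 14² + 309*14)) + 36541) = 1/((-18793 + (23858 + 196 + 4326)) + 36541) = 1/((-18793 + 28380) + 36541) = 1/(9587 + 36541) = 1/46128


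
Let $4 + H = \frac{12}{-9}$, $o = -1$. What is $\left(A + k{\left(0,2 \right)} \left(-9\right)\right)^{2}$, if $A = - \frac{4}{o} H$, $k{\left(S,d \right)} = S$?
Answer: $\frac{4096}{9} \approx 455.11$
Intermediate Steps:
$H = - \frac{16}{3}$ ($H = -4 + \frac{12}{-9} = -4 + 12 \left(- \frac{1}{9}\right) = -4 - \frac{4}{3} = - \frac{16}{3} \approx -5.3333$)
$A = - \frac{64}{3}$ ($A = - \frac{4}{-1} \left(- \frac{16}{3}\right) = \left(-4\right) \left(-1\right) \left(- \frac{16}{3}\right) = 4 \left(- \frac{16}{3}\right) = - \frac{64}{3} \approx -21.333$)
$\left(A + k{\left(0,2 \right)} \left(-9\right)\right)^{2} = \left(- \frac{64}{3} + 0 \left(-9\right)\right)^{2} = \left(- \frac{64}{3} + 0\right)^{2} = \left(- \frac{64}{3}\right)^{2} = \frac{4096}{9}$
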